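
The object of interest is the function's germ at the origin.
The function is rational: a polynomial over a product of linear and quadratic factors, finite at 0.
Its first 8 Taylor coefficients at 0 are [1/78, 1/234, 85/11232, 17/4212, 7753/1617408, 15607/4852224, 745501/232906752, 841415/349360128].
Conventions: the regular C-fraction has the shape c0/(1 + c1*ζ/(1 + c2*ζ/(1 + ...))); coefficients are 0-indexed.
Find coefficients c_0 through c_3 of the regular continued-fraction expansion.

Taylor coefficients (read off): a_0 = 1/78, a_1 = 1/234, a_2 = 85/11232, a_3 = 17/4212.
c0 = a_0 = 1/78. Peel one level at a time: if S = 1 + c*ζ/S' with S'(0) = 1, then c is the ζ-coefficient of S and S' = c*ζ/(S - 1).
S_1 = c0/f = 1 + (-1/3)*ζ + (-23/48)*ζ^2 + ...; c1 = -1/3.
S_2 = c1*ζ/(S_1 - 1) = 1 + (-23/16)*ζ + (561/256)*ζ^2 + ...; c2 = -23/16.
S_3 = c2*ζ/(S_2 - 1) = 1 + (561/368)*ζ + ...; c3 = 561/368.

The regular C-fraction coefficients are [1/78, -1/3, -23/16, 561/368].


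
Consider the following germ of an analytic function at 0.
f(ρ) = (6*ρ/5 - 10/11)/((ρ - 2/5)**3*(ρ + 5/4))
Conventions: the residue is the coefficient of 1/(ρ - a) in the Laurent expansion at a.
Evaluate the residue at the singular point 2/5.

The residue is -212000/395307.

At the order-3 pole 2/5 set g(ρ) = (ρ - (2/5))^3*f(ρ) = (6*ρ/5 - 10/11)/(ρ + 5/4).
Order-3 pole: residue = g''(a)/2; g''(2/5) = -424000/395307, so the residue is -212000/395307.


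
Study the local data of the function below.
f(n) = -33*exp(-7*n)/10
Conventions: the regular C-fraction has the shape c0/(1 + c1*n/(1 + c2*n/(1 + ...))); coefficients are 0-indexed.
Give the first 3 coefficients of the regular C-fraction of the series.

Taylor coefficients (expand at 0): a_0 = -33/10, a_1 = 231/10, a_2 = -1617/20.
c0 = a_0 = -33/10. Peel one level at a time: if S = 1 + c*n/S' with S'(0) = 1, then c is the n-coefficient of S and S' = c*n/(S - 1).
S_1 = c0/f = 1 + (7)*n + (49/2)*n^2 + ...; c1 = 7.
S_2 = c1*n/(S_1 - 1) = 1 + (-7/2)*n + ...; c2 = -7/2.

The regular C-fraction coefficients are [-33/10, 7, -7/2].


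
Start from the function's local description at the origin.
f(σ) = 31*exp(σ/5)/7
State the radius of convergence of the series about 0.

The radius of convergence is infinite.

The factor exp(σ/5) is entire and contributes no finite singular point.
The polynomial part has no poles.
No finite singular points: the Taylor series at 0 converges everywhere.


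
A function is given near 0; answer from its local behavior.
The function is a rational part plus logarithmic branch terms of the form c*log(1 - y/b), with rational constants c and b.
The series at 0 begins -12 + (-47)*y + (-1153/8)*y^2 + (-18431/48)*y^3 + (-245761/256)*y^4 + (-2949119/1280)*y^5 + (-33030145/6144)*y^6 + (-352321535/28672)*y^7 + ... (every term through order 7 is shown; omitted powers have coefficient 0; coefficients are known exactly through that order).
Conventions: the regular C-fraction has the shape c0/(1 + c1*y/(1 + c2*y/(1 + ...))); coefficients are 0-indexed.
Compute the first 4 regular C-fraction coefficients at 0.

The regular C-fraction coefficients are [-12, -47/12, 959/1128, -523199/360584].

Taylor coefficients (read off): a_0 = -12, a_1 = -47, a_2 = -1153/8, a_3 = -18431/48.
c0 = a_0 = -12. Peel one level at a time: if S = 1 + c*y/S' with S'(0) = 1, then c is the y-coefficient of S and S' = c*y/(S - 1).
S_1 = c0/f = 1 + (-47/12)*y + (959/288)*y^2 + ...; c1 = -47/12.
S_2 = c1*y/(S_1 - 1) = 1 + (959/1128)*y + (523199/424128)*y^2 + ...; c2 = 959/1128.
S_3 = c2*y/(S_2 - 1) = 1 + (-523199/360584)*y + ...; c3 = -523199/360584.


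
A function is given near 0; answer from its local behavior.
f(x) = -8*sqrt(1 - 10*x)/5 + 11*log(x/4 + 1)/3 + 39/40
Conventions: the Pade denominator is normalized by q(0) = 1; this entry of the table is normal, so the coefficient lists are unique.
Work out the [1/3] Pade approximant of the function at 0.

The Pade approximant has numerator coefficients [-5/8, 436971073283/41178292608]; denominator coefficients [1, -4653197613/1715762192, -17693678305/2573643288, -501136811077/20589146304].

Taylor coefficients needed (expand at 0): a_0 = -5/8, a_1 = 107/12, a_2 = 1909/96, a_3 = 57611/576, a_4 = 1919989/3072.
Write the denominator as Q(x) = 1 + q1*x + q2*x^2 + q3*x^3. Requiring Q*f - P = O(x^5) with deg P <= 1 kills the coefficients of x^2..x^4 in Q*f:
  x^2: a_2 + q1*a_1 + q2*a_0 = 0, i.e. 1909/96 + (107/12)*q1 + (-5/8)*q2 = 0.
  x^3: a_3 + q1*a_2 + q2*a_1 + q3*a_0 = 0, i.e. 57611/576 + (1909/96)*q1 + (107/12)*q2 + (-5/8)*q3 = 0.
  x^4: a_4 + q1*a_3 + q2*a_2 + q3*a_1 = 0, i.e. 1919989/3072 + (57611/576)*q1 + (1909/96)*q2 + (107/12)*q3 = 0.
Solving this linear system: q1 = -4653197613/1715762192, q2 = -17693678305/2573643288, q3 = -501136811077/20589146304.
The numerator is Q*f truncated at degree 1: P0 = a_0 = -5/8; P1 = a_1 + q1*a_0 = 436971073283/41178292608.


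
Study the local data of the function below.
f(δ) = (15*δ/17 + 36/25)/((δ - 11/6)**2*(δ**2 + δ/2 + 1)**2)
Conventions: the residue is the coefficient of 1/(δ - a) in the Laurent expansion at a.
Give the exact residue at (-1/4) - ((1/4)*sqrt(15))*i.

The residue is (1032264/14575375) + ((9657528/364384375)*sqrt(15))*i.


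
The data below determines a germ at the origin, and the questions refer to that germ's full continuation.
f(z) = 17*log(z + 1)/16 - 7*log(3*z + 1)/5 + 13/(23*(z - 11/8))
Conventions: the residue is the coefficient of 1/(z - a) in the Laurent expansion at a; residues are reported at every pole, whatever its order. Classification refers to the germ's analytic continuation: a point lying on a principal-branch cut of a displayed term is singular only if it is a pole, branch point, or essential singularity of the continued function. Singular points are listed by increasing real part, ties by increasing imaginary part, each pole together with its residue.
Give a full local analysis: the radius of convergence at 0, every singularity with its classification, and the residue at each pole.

Denominator factor (z - 11/8): pole of order 1 at 11/8, modulus 11/8.
Branch term (17/16)*log(1 - z/(-1)): its argument vanishes at z = -1, a logarithmic branch point, modulus 1.
Branch term (-7/5)*log(1 - z/(-1/3)): its argument vanishes at z = -1/3, a logarithmic branch point, modulus 1/3.
The radius of convergence is the smallest modulus among the singular points: 1/3.
The branch terms are analytic at 11/8 and contribute nothing to the residue; only the rational part matters.
At the order-1 pole 11/8 set g(z) = (z - (11/8))*(rational part) = 13/23.
Simple pole: residue = g(a) at a = 11/8, which is 13/23.
List the singular points by increasing real part (a conjugate pair: the negative imaginary part first).

Radius of convergence at 0: 1/3.
At -1: a logarithmic branch point.
At -1/3: a logarithmic branch point.
At 11/8: a pole of order 1; residue 13/23.


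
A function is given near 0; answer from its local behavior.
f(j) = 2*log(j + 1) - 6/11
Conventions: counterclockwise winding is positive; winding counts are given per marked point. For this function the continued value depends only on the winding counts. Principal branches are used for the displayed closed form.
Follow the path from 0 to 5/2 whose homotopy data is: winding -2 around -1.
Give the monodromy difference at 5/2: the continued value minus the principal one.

The rational part is single-valued and drops out of the difference; each branch term changes only by its own monodromy.
(2)*log(1 - j/(-1)): each positive loop around -1 adds 2*pi*i to the log, so winding -2 contributes (2)*(-2)*2*pi*i = -(8)*pi*i.
Summing the contributions at j = 5/2 gives -(8)*pi*i.

Continued minus principal equals -(8)*pi*i.


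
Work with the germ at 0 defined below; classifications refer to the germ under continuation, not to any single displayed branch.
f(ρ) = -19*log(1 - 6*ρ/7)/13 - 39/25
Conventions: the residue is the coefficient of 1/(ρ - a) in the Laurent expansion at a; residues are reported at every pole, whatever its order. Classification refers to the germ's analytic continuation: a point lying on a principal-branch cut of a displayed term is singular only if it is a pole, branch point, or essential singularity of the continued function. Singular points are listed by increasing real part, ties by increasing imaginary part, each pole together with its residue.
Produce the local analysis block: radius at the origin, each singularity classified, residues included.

Radius of convergence at 0: 7/6.
At 7/6: a logarithmic branch point.

Branch term (-19/13)*log(1 - ρ/(7/6)): its argument vanishes at ρ = 7/6, a logarithmic branch point, modulus 7/6.
The radius of convergence is the smallest modulus among the singular points: 7/6.


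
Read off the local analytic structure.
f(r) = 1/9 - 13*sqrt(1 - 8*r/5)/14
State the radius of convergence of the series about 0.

Branch term (-13/14)*sqrt(1 - r/(5/8)): its argument vanishes at r = 5/8, a square-root branch point, modulus 5/8.
The radius of convergence is the smallest modulus among the singular points: 5/8.

The radius of convergence is 5/8.


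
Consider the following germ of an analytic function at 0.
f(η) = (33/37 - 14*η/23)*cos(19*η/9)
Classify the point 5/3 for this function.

There is no denominator, hence no pole anywhere.
The factor cos(19*η/9) is entire.
So the germ continues analytically to 5/3.

The point is a regular point.


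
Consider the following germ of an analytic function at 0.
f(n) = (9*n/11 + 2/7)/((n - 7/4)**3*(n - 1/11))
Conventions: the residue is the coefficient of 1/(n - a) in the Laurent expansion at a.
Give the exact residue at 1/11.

At the order-1 pole 1/11 set g(n) = (n - (1/11))*f(n) = (9*n/11 + 2/7)/(n - 7/4)**3.
Simple pole: residue = g(a) at a = 1/11, which is -214720/2723119.

The residue is -214720/2723119.


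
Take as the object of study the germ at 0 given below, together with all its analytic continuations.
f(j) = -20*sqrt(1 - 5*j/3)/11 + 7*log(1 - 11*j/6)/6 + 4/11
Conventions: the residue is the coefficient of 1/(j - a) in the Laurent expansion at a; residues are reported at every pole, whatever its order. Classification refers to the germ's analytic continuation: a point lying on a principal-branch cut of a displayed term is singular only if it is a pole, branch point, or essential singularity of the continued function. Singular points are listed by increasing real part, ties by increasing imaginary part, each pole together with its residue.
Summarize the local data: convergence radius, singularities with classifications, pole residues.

Radius of convergence at 0: 6/11.
At 6/11: a logarithmic branch point.
At 3/5: an algebraic (square-root) branch point.

Branch term (-20/11)*sqrt(1 - j/(3/5)): its argument vanishes at j = 3/5, a square-root branch point, modulus 3/5.
Branch term (7/6)*log(1 - j/(6/11)): its argument vanishes at j = 6/11, a logarithmic branch point, modulus 6/11.
The radius of convergence is the smallest modulus among the singular points: 6/11.
List the singular points by increasing real part (a conjugate pair: the negative imaginary part first).


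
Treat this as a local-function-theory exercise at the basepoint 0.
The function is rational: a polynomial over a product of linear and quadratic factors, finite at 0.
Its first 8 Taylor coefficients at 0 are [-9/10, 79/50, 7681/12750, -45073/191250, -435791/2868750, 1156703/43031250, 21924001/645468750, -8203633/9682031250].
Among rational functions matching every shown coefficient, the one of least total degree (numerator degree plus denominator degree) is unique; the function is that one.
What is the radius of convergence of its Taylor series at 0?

No rational of total degree below 4 reproduces all 8 coefficients; solving the [2/2] Pade equations on them gives f(χ) = (18*χ**2/17 + 17*χ/2 - 9/2)/(χ**2 - 2*χ/3 + 5), whose expansion matches every shown term.
Denominator factor (χ**2 - 2*χ/3 + 5): discriminant -176/9, complex-conjugate roots (1/3) + ((2/3)*sqrt(11))*i and (1/3) - ((2/3)*sqrt(11))*i; poles of order 1, moduli sqrt(5) and sqrt(5).
The radius of convergence is the smallest modulus among the singular points: sqrt(5).

The radius of convergence is sqrt(5).


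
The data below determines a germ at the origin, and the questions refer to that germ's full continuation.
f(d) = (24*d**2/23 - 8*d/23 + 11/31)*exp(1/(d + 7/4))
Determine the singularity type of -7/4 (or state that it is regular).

The point is an essential singularity.

The exponent 1/(d - (-7/4)) has a pole at -7/4, so exp(1/(d - (-7/4))) takes every nonzero value near it: an essential singularity (not a pole of any order).


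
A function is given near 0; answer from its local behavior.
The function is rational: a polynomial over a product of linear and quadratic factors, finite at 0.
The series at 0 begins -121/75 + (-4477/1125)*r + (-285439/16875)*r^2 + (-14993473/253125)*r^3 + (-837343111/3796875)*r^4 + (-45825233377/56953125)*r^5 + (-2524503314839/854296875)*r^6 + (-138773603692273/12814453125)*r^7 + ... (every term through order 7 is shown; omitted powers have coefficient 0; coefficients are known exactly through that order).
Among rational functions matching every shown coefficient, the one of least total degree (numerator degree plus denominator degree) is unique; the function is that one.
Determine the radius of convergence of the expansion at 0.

The radius of convergence is 3/11.

No rational of total degree below 2 reproduces all 8 coefficients; solving the [0/2] Pade equations on them gives f(r) = 11/(30*(r - 3/11)*(r + 5/6)), whose expansion matches every shown term.
Denominator factor (r - 3/11): pole of order 1 at 3/11, modulus 3/11.
Denominator factor (r + 5/6): pole of order 1 at -5/6, modulus 5/6.
The radius of convergence is the smallest modulus among the singular points: 3/11.


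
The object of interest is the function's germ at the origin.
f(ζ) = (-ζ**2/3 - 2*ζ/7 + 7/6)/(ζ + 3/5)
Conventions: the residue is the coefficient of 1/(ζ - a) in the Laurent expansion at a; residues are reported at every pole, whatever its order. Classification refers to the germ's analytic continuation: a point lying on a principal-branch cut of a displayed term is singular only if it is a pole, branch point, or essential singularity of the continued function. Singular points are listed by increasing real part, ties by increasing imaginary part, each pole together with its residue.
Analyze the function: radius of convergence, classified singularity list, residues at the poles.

Denominator factor (ζ + 3/5): pole of order 1 at -3/5, modulus 3/5.
The radius of convergence is the smallest modulus among the singular points: 3/5.
At the order-1 pole -3/5 set g(ζ) = (ζ - (-3/5))*f(ζ) = -ζ**2/3 - 2*ζ/7 + 7/6.
Simple pole: residue = g(a) at a = -3/5, which is 1279/1050.

Radius of convergence at 0: 3/5.
At -3/5: a pole of order 1; residue 1279/1050.


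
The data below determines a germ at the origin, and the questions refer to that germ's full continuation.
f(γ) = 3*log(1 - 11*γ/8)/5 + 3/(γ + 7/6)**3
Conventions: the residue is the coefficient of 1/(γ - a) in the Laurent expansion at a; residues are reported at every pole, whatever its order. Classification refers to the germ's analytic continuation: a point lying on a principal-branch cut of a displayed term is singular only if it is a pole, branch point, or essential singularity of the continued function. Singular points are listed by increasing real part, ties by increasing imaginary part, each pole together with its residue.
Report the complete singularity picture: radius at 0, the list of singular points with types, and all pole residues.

Radius of convergence at 0: 8/11.
At -7/6: a pole of order 3; residue 0.
At 8/11: a logarithmic branch point.

Denominator factor (γ + 7/6)^3: pole of order 3 at -7/6, modulus 7/6.
Branch term (3/5)*log(1 - γ/(8/11)): its argument vanishes at γ = 8/11, a logarithmic branch point, modulus 8/11.
The radius of convergence is the smallest modulus among the singular points: 8/11.
The branch term is analytic at -7/6 and contributes nothing to the residue; only the rational part matters.
At the order-3 pole -7/6 set g(γ) = (γ - (-7/6))^3*(rational part) = 3.
Order-3 pole: residue = g''(a)/2; g''(-7/6) = 0, so the residue is 0.
List the singular points by increasing real part (a conjugate pair: the negative imaginary part first).


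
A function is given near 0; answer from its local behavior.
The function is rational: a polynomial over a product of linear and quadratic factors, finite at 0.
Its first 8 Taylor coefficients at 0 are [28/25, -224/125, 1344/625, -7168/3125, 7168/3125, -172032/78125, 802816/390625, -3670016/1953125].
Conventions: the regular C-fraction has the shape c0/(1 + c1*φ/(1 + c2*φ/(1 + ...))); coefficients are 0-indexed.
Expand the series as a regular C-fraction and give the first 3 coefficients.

Taylor coefficients (read off): a_0 = 28/25, a_1 = -224/125, a_2 = 1344/625.
c0 = a_0 = 28/25. Peel one level at a time: if S = 1 + c*φ/S' with S'(0) = 1, then c is the φ-coefficient of S and S' = c*φ/(S - 1).
S_1 = c0/f = 1 + (8/5)*φ + (16/25)*φ^2 + ...; c1 = 8/5.
S_2 = c1*φ/(S_1 - 1) = 1 + (-2/5)*φ + ...; c2 = -2/5.

The regular C-fraction coefficients are [28/25, 8/5, -2/5].


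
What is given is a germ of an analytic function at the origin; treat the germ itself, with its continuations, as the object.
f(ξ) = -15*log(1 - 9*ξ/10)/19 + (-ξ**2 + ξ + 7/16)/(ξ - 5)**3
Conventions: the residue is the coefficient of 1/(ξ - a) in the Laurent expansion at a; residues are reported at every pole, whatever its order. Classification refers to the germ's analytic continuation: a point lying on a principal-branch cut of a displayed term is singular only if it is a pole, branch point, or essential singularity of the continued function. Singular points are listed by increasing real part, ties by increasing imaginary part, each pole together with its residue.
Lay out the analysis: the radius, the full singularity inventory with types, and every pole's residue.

Radius of convergence at 0: 10/9.
At 10/9: a logarithmic branch point.
At 5: a pole of order 3; residue -1.

Denominator factor (ξ - 5)^3: pole of order 3 at 5, modulus 5.
Branch term (-15/19)*log(1 - ξ/(10/9)): its argument vanishes at ξ = 10/9, a logarithmic branch point, modulus 10/9.
The radius of convergence is the smallest modulus among the singular points: 10/9.
The branch term is analytic at 5 and contributes nothing to the residue; only the rational part matters.
At the order-3 pole 5 set g(ξ) = (ξ - (5))^3*(rational part) = -ξ**2 + ξ + 7/16.
Order-3 pole: residue = g''(a)/2; g''(5) = -2, so the residue is -1.
List the singular points by increasing real part (a conjugate pair: the negative imaginary part first).


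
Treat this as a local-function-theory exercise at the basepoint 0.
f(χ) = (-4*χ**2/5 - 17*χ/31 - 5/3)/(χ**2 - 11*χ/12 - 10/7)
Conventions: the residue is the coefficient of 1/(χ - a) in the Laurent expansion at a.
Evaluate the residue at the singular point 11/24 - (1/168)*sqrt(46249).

The residue is -298/465 + (132686/21505785)*sqrt(46249).

The factor χ**2 - 11*χ/12 - 10/7 splits as (χ - a)(χ - a') with a = 11/24 - (1/168)*sqrt(46249), a' = 11/24 + (1/168)*sqrt(46249). At the order-1 pole a set g(χ) = (χ - a)*f(χ) = [-4*χ**2/5 - 17*χ/31 - 5/3] / (χ - a').
Simple pole: residue = g(a) at a = 11/24 - (1/168)*sqrt(46249), which is -298/465 + (132686/21505785)*sqrt(46249).


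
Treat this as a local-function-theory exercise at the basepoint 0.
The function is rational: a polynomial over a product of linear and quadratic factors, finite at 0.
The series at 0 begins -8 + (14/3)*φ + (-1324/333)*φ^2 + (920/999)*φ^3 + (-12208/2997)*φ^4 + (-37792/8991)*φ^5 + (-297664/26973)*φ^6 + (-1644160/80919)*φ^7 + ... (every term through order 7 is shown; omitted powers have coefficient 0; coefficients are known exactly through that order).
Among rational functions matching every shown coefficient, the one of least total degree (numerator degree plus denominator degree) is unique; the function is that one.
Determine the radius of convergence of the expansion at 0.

The radius of convergence is 1/2.

No rational of total degree below 4 reproduces all 8 coefficients; solving the [2/2] Pade equations on them gives f(φ) = (-13*φ**2/37 - 23*φ/2 + 6)/((φ - 1/2)*(φ + 3/2)), whose expansion matches every shown term.
Denominator factor (φ + 3/2): pole of order 1 at -3/2, modulus 3/2.
Denominator factor (φ - 1/2): pole of order 1 at 1/2, modulus 1/2.
The radius of convergence is the smallest modulus among the singular points: 1/2.


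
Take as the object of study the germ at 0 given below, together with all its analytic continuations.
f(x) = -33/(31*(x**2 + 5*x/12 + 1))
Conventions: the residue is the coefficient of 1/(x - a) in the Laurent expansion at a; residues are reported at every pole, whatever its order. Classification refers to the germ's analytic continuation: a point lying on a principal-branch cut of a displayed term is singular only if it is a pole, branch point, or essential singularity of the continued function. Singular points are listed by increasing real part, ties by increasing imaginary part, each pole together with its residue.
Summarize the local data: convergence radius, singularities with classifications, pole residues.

Denominator factor (x**2 + 5*x/12 + 1): discriminant -551/144, complex-conjugate roots (-5/24) + ((1/24)*sqrt(551))*i and (-5/24) - ((1/24)*sqrt(551))*i; poles of order 1, moduli 1 and 1.
The radius of convergence is the smallest modulus among the singular points: 1.
The factor x**2 + 5*x/12 + 1 splits as (x - a)(x - a') with a = (-5/24) - ((1/24)*sqrt(551))*i, a' = (-5/24) + ((1/24)*sqrt(551))*i. At the order-1 pole a set g(x) = (x - a)*f(x) = [-33/31] / (x - a').
Simple pole: residue = g(a) at a = (-5/24) - ((1/24)*sqrt(551))*i, which is -((396/17081)*sqrt(551))*i.
The factor x**2 + 5*x/12 + 1 splits as (x - a)(x - a') with a = (-5/24) + ((1/24)*sqrt(551))*i, a' = (-5/24) - ((1/24)*sqrt(551))*i. At the order-1 pole a set g(x) = (x - a)*f(x) = [-33/31] / (x - a').
Simple pole: residue = g(a) at a = (-5/24) + ((1/24)*sqrt(551))*i, which is ((396/17081)*sqrt(551))*i.
List the singular points by increasing real part (a conjugate pair: the negative imaginary part first).

Radius of convergence at 0: 1.
At (-5/24) - ((1/24)*sqrt(551))*i: a pole of order 1; residue -((396/17081)*sqrt(551))*i.
At (-5/24) + ((1/24)*sqrt(551))*i: a pole of order 1; residue ((396/17081)*sqrt(551))*i.


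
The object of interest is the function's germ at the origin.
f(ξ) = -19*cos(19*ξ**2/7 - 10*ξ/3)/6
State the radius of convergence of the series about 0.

The radius of convergence is infinite.

The factor cos(19*ξ**2/7 - 10*ξ/3) is entire and contributes no finite singular point.
The polynomial part has no poles.
No finite singular points: the Taylor series at 0 converges everywhere.


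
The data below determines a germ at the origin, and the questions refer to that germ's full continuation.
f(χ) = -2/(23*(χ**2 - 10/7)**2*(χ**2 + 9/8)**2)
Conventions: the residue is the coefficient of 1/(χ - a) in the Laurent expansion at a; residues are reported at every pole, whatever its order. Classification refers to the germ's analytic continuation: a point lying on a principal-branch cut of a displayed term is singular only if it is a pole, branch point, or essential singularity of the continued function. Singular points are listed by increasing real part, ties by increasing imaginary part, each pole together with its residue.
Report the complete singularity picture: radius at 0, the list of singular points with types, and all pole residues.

Radius of convergence at 0: (3/4)*sqrt(2).
At -(1/7)*sqrt(70): a pole of order 2; residue -(1270472/1681419025)*sqrt(70).
At -((3/4)*sqrt(2))*i: a pole of order 2; residue -((9909760/1815932547)*sqrt(2))*i.
At ((3/4)*sqrt(2))*i: a pole of order 2; residue ((9909760/1815932547)*sqrt(2))*i.
At (1/7)*sqrt(70): a pole of order 2; residue (1270472/1681419025)*sqrt(70).


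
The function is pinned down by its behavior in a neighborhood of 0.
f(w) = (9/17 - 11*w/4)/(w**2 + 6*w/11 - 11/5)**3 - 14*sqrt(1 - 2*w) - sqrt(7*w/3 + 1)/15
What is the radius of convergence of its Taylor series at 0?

Denominator factor (w**2 + 6*w/11 - 11/5)^3: discriminant 5504/605, real irrational roots -3/11 + (4/55)*sqrt(430) and -3/11 - (4/55)*sqrt(430); poles of order 3, moduli -3/11 + (4/55)*sqrt(430) and 3/11 + (4/55)*sqrt(430).
Branch term (-14)*sqrt(1 - w/(1/2)): its argument vanishes at w = 1/2, a square-root branch point, modulus 1/2.
Branch term (-1/15)*sqrt(1 - w/(-3/7)): its argument vanishes at w = -3/7, a square-root branch point, modulus 3/7.
The radius of convergence is the smallest modulus among the singular points: 3/7.

The radius of convergence is 3/7.


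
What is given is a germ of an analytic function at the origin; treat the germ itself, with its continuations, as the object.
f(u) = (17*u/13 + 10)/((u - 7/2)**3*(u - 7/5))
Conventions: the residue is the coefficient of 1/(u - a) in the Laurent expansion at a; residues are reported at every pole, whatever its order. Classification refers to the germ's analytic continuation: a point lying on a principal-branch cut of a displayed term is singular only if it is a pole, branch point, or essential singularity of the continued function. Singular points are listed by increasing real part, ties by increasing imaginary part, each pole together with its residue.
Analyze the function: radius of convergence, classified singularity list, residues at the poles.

Denominator factor (u - 7/5): pole of order 1 at 7/5, modulus 7/5.
Denominator factor (u - 7/2)^3: pole of order 3 at 7/2, modulus 7/2.
The radius of convergence is the smallest modulus among the singular points: 7/5.
At the order-1 pole 7/5 set g(u) = (u - (7/5))*f(u) = (17*u/13 + 10)/(u - 7/2)**3.
Simple pole: residue = g(a) at a = 7/5, which is -153800/120393.
At the order-3 pole 7/2 set g(u) = (u - (7/2))^3*f(u) = (17*u/13 + 10)/(u - 7/5).
Order-3 pole: residue = g''(a)/2; g''(7/2) = 307600/120393, so the residue is 153800/120393.
List the singular points by increasing real part (a conjugate pair: the negative imaginary part first).

Radius of convergence at 0: 7/5.
At 7/5: a pole of order 1; residue -153800/120393.
At 7/2: a pole of order 3; residue 153800/120393.


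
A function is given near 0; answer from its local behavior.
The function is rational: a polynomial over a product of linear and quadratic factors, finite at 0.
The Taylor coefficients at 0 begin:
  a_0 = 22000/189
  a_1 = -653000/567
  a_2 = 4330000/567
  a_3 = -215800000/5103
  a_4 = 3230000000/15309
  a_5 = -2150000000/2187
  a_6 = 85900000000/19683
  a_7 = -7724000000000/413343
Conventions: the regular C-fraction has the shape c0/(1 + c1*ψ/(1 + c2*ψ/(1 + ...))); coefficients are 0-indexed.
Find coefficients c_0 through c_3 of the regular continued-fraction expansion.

The regular C-fraction coefficients are [22000/189, 653/66, -140629/43098, 612099400/275492211].

Taylor coefficients (read off): a_0 = 22000/189, a_1 = -653000/567, a_2 = 4330000/567, a_3 = -215800000/5103.
c0 = a_0 = 22000/189. Peel one level at a time: if S = 1 + c*ψ/S' with S'(0) = 1, then c is the ψ-coefficient of S and S' = c*ψ/(S - 1).
S_1 = c0/f = 1 + (653/66)*ψ + (140629/4356)*ψ^2 + ...; c1 = 653/66.
S_2 = c1*ψ/(S_1 - 1) = 1 + (-140629/43098)*ψ + (27822700/3837681)*ψ^2 + ...; c2 = -140629/43098.
S_3 = c2*ψ/(S_2 - 1) = 1 + (612099400/275492211)*ψ + ...; c3 = 612099400/275492211.


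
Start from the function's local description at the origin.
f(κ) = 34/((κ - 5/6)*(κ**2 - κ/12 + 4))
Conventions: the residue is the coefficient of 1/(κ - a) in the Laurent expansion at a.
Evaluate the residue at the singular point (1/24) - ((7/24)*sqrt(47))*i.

The factor κ**2 - κ/12 + 4 splits as (κ - a)(κ - a') with a = (1/24) - ((7/24)*sqrt(47))*i, a' = (1/24) + ((7/24)*sqrt(47))*i. At the order-1 pole a set g(κ) = (κ - a)*f(κ) = [34/(κ - 5/6)] / (κ - a').
Simple pole: residue = g(a) at a = (1/24) - ((7/24)*sqrt(47))*i, which is (-136/37) - ((2584/12173)*sqrt(47))*i.

The residue is (-136/37) - ((2584/12173)*sqrt(47))*i.


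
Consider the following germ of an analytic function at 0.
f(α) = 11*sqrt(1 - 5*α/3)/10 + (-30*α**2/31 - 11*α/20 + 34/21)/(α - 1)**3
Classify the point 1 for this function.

The denominator factor α - 1 vanishes at 1 and appears to the power 3; the numerator there equals 1319/13020, nonzero, and no other factor vanishes.
The branch terms are analytic at this point.
Hence a pole whose order is the multiplicity, 3.

The point is a pole of order 3.


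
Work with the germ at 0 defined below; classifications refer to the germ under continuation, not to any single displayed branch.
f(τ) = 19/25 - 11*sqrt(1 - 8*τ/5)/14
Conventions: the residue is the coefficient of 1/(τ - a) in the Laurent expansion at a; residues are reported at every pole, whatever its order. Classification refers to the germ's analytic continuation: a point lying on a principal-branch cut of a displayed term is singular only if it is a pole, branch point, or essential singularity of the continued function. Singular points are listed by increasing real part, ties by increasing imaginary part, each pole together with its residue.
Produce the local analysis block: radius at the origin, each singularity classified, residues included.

Branch term (-11/14)*sqrt(1 - τ/(5/8)): its argument vanishes at τ = 5/8, a square-root branch point, modulus 5/8.
The radius of convergence is the smallest modulus among the singular points: 5/8.

Radius of convergence at 0: 5/8.
At 5/8: an algebraic (square-root) branch point.


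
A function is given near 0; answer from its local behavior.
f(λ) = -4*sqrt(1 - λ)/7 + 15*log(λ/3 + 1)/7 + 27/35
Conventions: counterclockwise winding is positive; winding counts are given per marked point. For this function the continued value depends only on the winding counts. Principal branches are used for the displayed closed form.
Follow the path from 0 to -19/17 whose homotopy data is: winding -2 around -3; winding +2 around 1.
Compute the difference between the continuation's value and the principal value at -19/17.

Continued minus principal equals -(60/7)*pi*i.

The rational part is single-valued and drops out of the difference; each branch term changes only by its own monodromy.
(-4/7)*sqrt(1 - λ/(1)): winding +2 is even, the square root returns to the same sheet, contribution 0.
(15/7)*log(1 - λ/(-3)): each positive loop around -3 adds 2*pi*i to the log, so winding -2 contributes (15/7)*(-2)*2*pi*i = -(60/7)*pi*i.
Summing the contributions at λ = -19/17 gives -(60/7)*pi*i.


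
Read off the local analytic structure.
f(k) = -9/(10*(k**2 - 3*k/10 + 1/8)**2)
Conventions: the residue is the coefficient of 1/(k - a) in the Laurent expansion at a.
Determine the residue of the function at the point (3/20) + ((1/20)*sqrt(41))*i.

The factor k**2 - 3*k/10 + 1/8 splits as (k - a)(k - a') with a = (3/20) + ((1/20)*sqrt(41))*i, a' = (3/20) - ((1/20)*sqrt(41))*i. At the order-2 pole a set g(k) = (k - a)^2*f(k) = [-9/10] / (k - a')^2.
Order-2 pole: residue = g'(a); g'((3/20) + ((1/20)*sqrt(41))*i) = ((1800/1681)*sqrt(41))*i, so the residue is ((1800/1681)*sqrt(41))*i.

The residue is ((1800/1681)*sqrt(41))*i.


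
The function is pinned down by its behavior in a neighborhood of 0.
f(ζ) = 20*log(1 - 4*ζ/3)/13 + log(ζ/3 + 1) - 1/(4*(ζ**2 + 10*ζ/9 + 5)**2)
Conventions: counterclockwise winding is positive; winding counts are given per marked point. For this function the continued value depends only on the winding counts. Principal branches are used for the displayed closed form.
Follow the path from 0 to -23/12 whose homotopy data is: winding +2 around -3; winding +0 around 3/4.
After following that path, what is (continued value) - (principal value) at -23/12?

The rational part is single-valued and drops out of the difference; each branch term changes only by its own monodromy.
(20/13)*log(1 - ζ/(3/4)): winding 0 around 3/4, so this term returns to its principal value, contribution 0.
(1)*log(1 - ζ/(-3)): each positive loop around -3 adds 2*pi*i to the log, so winding +2 contributes (1)*(2)*2*pi*i = (4)*pi*i.
Summing the contributions at ζ = -23/12 gives (4)*pi*i.

Continued minus principal equals (4)*pi*i.


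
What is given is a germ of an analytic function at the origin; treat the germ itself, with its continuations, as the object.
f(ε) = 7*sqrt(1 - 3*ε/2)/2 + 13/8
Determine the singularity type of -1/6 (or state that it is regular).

There is no denominator, hence no pole anywhere.
Branch term sqrt(1 - ε/(2/3)): argument at -1/6 is 5/4, nonzero, so -1/6 is not its branch point (a point on a principal cut is still regular for the continued germ).
So the germ continues analytically to -1/6.

The point is a regular point.


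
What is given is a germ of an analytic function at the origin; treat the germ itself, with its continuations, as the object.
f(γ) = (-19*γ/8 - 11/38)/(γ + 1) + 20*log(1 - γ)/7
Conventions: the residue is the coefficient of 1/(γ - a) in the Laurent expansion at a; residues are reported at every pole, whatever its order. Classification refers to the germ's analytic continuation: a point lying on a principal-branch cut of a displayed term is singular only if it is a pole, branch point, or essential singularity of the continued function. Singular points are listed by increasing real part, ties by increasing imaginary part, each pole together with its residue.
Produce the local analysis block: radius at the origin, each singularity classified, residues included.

Radius of convergence at 0: 1.
At -1: a pole of order 1; residue 317/152.
At 1: a logarithmic branch point.

Denominator factor (γ + 1): pole of order 1 at -1, modulus 1.
Branch term (20/7)*log(1 - γ/(1)): its argument vanishes at γ = 1, a logarithmic branch point, modulus 1.
The radius of convergence is the smallest modulus among the singular points: 1.
The branch term is analytic at -1 and contributes nothing to the residue; only the rational part matters.
At the order-1 pole -1 set g(γ) = (γ - (-1))*(rational part) = -19*γ/8 - 11/38.
Simple pole: residue = g(a) at a = -1, which is 317/152.
List the singular points by increasing real part (a conjugate pair: the negative imaginary part first).


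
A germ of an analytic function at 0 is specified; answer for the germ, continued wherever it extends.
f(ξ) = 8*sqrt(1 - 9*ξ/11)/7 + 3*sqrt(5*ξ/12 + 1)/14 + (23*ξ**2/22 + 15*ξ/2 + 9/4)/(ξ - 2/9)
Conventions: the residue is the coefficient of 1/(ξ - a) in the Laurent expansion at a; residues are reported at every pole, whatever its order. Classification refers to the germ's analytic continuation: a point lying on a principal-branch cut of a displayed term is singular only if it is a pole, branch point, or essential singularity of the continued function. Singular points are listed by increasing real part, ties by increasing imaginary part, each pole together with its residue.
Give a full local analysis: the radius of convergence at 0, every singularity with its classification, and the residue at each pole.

Denominator factor (ξ - 2/9): pole of order 1 at 2/9, modulus 2/9.
Branch term (3/14)*sqrt(1 - ξ/(-12/5)): its argument vanishes at ξ = -12/5, a square-root branch point, modulus 12/5.
Branch term (8/7)*sqrt(1 - ξ/(11/9)): its argument vanishes at ξ = 11/9, a square-root branch point, modulus 11/9.
The radius of convergence is the smallest modulus among the singular points: 2/9.
The branch terms are analytic at 2/9 and contribute nothing to the residue; only the rational part matters.
At the order-1 pole 2/9 set g(ξ) = (ξ - (2/9))*(rational part) = 23*ξ**2/22 + 15*ξ/2 + 9/4.
Simple pole: residue = g(a) at a = 2/9, which is 14143/3564.
List the singular points by increasing real part (a conjugate pair: the negative imaginary part first).

Radius of convergence at 0: 2/9.
At -12/5: an algebraic (square-root) branch point.
At 2/9: a pole of order 1; residue 14143/3564.
At 11/9: an algebraic (square-root) branch point.


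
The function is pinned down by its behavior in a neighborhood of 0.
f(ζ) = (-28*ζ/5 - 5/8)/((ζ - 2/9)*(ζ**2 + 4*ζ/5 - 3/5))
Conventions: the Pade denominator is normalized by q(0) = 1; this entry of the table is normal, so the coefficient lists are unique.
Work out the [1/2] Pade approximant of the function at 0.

The Pade approximant has numerator coefficients [-75/16, -38092473/912544]; denominator coefficients [1, -503735/85551, 586753/114068].

Taylor coefficients needed (expand at 0): a_0 = -75/16, a_1 = -2219/32, a_2 = -73765/192, a_3 = -2195111/1152.
Write the denominator as Q(ζ) = 1 + q1*ζ + q2*ζ^2. Requiring Q*f - P = O(ζ^4) with deg P <= 1 kills the coefficients of ζ^2..ζ^3 in Q*f:
  ζ^2: a_2 + q1*a_1 + q2*a_0 = 0, i.e. -73765/192 + (-2219/32)*q1 + (-75/16)*q2 = 0.
  ζ^3: a_3 + q1*a_2 + q2*a_1 = 0, i.e. -2195111/1152 + (-73765/192)*q1 + (-2219/32)*q2 = 0.
Solving this linear system: q1 = -503735/85551, q2 = 586753/114068.
The numerator is Q*f truncated at degree 1: P0 = a_0 = -75/16; P1 = a_1 + q1*a_0 = -38092473/912544.


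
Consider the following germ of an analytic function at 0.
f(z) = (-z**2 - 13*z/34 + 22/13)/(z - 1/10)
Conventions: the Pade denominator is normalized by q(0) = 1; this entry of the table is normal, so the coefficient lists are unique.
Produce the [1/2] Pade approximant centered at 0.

The Pade approximant has numerator coefficients [-220/13, 988488055/15384031]; denominator coefficients [1, -944684/69611, 2470712/69611].

Taylor coefficients needed (expand at 0): a_0 = -220/13, a_1 = -36555/221, a_2 = -363340/221, a_3 = -3633400/221.
Write the denominator as Q(z) = 1 + q1*z + q2*z^2. Requiring Q*f - P = O(z^4) with deg P <= 1 kills the coefficients of z^2..z^3 in Q*f:
  z^2: a_2 + q1*a_1 + q2*a_0 = 0, i.e. -363340/221 + (-36555/221)*q1 + (-220/13)*q2 = 0.
  z^3: a_3 + q1*a_2 + q2*a_1 = 0, i.e. -3633400/221 + (-363340/221)*q1 + (-36555/221)*q2 = 0.
Solving this linear system: q1 = -944684/69611, q2 = 2470712/69611.
The numerator is Q*f truncated at degree 1: P0 = a_0 = -220/13; P1 = a_1 + q1*a_0 = 988488055/15384031.


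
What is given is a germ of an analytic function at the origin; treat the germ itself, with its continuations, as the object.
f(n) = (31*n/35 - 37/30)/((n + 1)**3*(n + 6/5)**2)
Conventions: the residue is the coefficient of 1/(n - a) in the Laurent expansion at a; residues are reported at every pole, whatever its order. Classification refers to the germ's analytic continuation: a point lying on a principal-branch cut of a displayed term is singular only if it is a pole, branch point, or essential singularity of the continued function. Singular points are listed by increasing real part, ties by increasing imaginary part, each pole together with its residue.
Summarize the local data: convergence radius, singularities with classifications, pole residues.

Denominator factor (n + 6/5)^2: pole of order 2 at -6/5, modulus 6/5.
Denominator factor (n + 1)^3: pole of order 3 at -1, modulus 1.
The radius of convergence is the smallest modulus among the singular points: 1.
At the order-2 pole -6/5 set g(n) = (n - (-6/5))^2*f(n) = (31*n/35 - 37/30)/(n + 1)**3.
Order-2 pole: residue = g'(a); g'(-6/5) = 58725/14, so the residue is 58725/14.
At the order-3 pole -1 set g(n) = (n - (-1))^3*f(n) = (31*n/35 - 37/30)/(n + 6/5)**2.
Order-3 pole: residue = g''(a)/2; g''(-1) = -58725/7, so the residue is -58725/14.
List the singular points by increasing real part (a conjugate pair: the negative imaginary part first).

Radius of convergence at 0: 1.
At -6/5: a pole of order 2; residue 58725/14.
At -1: a pole of order 3; residue -58725/14.


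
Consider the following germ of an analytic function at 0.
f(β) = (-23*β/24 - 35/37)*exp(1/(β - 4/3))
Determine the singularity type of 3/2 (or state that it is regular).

There is no denominator, hence no pole anywhere.
The essential point of exp(1/(β - (4/3))) is 4/3, not 3/2.
So the germ continues analytically to 3/2.

The point is a regular point.


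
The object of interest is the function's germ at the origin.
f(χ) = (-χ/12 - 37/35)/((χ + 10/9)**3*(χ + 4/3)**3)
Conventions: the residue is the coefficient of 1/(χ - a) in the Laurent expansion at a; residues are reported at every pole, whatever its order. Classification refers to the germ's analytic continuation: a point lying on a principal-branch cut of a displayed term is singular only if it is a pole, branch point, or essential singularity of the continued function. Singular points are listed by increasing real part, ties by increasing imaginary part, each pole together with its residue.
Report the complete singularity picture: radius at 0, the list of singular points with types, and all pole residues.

Denominator factor (χ + 10/9)^3: pole of order 3 at -10/9, modulus 10/9.
Denominator factor (χ + 4/3)^3: pole of order 3 at -4/3, modulus 4/3.
The radius of convergence is the smallest modulus among the singular points: 10/9.
At the order-3 pole -4/3 set g(χ) = (χ - (-4/3))^3*f(χ) = (-χ/12 - 37/35)/(χ + 10/9)**3.
Order-3 pole: residue = g''(a)/2; g''(-4/3) = 23691771/1120, so the residue is 23691771/2240.
At the order-3 pole -10/9 set g(χ) = (χ - (-10/9))^3*f(χ) = (-χ/12 - 37/35)/(χ + 4/3)**3.
Order-3 pole: residue = g''(a)/2; g''(-10/9) = -23691771/1120, so the residue is -23691771/2240.
List the singular points by increasing real part (a conjugate pair: the negative imaginary part first).

Radius of convergence at 0: 10/9.
At -4/3: a pole of order 3; residue 23691771/2240.
At -10/9: a pole of order 3; residue -23691771/2240.
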